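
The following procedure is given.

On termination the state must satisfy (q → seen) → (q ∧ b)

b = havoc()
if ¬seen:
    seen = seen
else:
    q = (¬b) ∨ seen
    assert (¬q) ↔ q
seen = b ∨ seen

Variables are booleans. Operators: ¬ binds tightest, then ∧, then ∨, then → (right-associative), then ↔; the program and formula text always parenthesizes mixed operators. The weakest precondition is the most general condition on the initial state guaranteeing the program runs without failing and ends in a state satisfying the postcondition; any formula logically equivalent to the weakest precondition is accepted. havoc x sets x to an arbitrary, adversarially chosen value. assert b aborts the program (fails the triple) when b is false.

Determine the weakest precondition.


Working backward. After the program, (q → seen) → (q ∧ b) must hold.
Before seen := b ∨ seen: (q → (b ∨ seen)) → (q ∧ b)
Then branch requires (q → (b ∨ seen)) → (q ∧ b); else branch requires ((¬((¬b) ∨ seen)) ↔ ((¬b) ∨ seen)) ∧ ((((¬b) ∨ seen) → (b ∨ seen)) → (((¬b) ∨ seen) ∧ b)).
Before the if: ((¬seen) → ((q → (b ∨ seen)) → (q ∧ b))) ∧ (seen → (((¬((¬b) ∨ seen)) ↔ ((¬b) ∨ seen)) ∧ ((((¬b) ∨ seen) → (b ∨ seen)) → (((¬b) ∨ seen) ∧ b))))
Before havoc b: ((¬seen) → q) ∧ (seen → (((¬seen) ↔ seen) ∧ seen)) ∧ ((¬seen) → (¬(q → seen))) ∧ (¬seen)
Answer: WP = ((¬seen) → q) ∧ (seen → (((¬seen) ↔ seen) ∧ seen)) ∧ ((¬seen) → (¬(q → seen))) ∧ (¬seen)


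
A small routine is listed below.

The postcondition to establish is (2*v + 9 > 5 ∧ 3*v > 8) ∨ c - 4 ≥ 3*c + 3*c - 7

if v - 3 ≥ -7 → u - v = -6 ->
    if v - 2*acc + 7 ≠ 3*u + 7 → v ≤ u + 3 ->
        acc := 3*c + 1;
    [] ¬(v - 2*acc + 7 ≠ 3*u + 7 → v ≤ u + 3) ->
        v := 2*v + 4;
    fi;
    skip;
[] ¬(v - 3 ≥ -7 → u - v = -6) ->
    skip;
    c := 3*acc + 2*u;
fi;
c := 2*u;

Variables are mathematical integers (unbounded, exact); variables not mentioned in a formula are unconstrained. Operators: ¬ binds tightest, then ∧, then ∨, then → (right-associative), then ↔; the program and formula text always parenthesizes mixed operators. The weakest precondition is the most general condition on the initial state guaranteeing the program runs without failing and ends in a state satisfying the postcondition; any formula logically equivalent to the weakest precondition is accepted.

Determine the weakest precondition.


Working backward. After the program, the postcondition (2*v + 9 > 5 ∧ 3*v > 8) ∨ c - 4 ≥ 3*c + 3*c - 7 must hold; in canonical form it is (2*v > -4 ∧ 3*v > 8) ∨ 5*c ≤ 3.
Before c := 2*u: (2*v > -4 ∧ 3*v > 8) ∨ 10*u ≤ 3
Then branch requires ((v ≠ 2*acc + 3*u → v ≤ u + 3) → ((2*v > -4 ∧ 3*v > 8) ∨ 10*u ≤ 3)) ∧ ((¬(v ≠ 2*acc + 3*u → v ≤ u + 3)) → ((4*v > -12 ∧ 6*v > -4) ∨ 10*u ≤ 3)); else branch requires (2*v > -4 ∧ 3*v > 8) ∨ 10*u ≤ 3.
Before the if: ((v ≥ -4 → u = v - 6) → (((v ≠ 2*acc + 3*u → v ≤ u + 3) → ((2*v > -4 ∧ 3*v > 8) ∨ 10*u ≤ 3)) ∧ ((¬(v ≠ 2*acc + 3*u → v ≤ u + 3)) → ((4*v > -12 ∧ 6*v > -4) ∨ 10*u ≤ 3)))) ∧ ((¬(v ≥ -4 → u = v - 6)) → ((2*v > -4 ∧ 3*v > 8) ∨ 10*u ≤ 3))
Answer: WP = ((v ≥ -4 → u = v - 6) → (((v ≠ 2*acc + 3*u → v ≤ u + 3) → ((2*v > -4 ∧ 3*v > 8) ∨ 10*u ≤ 3)) ∧ ((¬(v ≠ 2*acc + 3*u → v ≤ u + 3)) → ((4*v > -12 ∧ 6*v > -4) ∨ 10*u ≤ 3)))) ∧ ((¬(v ≥ -4 → u = v - 6)) → ((2*v > -4 ∧ 3*v > 8) ∨ 10*u ≤ 3))


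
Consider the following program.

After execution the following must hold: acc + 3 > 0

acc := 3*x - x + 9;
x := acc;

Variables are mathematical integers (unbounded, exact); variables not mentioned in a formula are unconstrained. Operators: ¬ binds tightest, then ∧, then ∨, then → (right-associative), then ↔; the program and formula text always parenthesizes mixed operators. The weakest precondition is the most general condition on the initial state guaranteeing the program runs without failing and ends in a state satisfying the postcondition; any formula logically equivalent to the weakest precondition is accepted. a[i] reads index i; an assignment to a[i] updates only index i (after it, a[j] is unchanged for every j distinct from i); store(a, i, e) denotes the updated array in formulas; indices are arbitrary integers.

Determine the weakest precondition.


Working backward. After the program, the postcondition acc + 3 > 0 must hold; in canonical form it is acc > -3.
Before x := acc: acc > -3
Before acc := 3*x - x + 9: 2*x > -12
Answer: WP = 2*x > -12


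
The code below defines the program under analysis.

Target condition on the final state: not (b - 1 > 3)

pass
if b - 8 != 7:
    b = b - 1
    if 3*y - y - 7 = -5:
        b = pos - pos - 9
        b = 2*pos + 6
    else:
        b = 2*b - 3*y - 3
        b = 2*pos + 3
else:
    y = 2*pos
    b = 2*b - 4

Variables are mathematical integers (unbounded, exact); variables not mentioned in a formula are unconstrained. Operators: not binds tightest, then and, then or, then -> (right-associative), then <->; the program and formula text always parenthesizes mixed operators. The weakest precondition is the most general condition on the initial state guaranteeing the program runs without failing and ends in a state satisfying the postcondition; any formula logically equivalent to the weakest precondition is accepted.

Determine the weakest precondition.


Working backward. After the program, the postcondition not (b - 1 > 3) must hold; in canonical form it is not (b > 4).
Then branch requires (2*y = 2 -> (not (2*pos > -2))) and ((not (2*y = 2)) -> (not (2*pos > 1))); else branch requires not (2*b > 8).
Before the if: (b != 15 -> ((2*y = 2 -> (not (2*pos > -2))) and ((not (2*y = 2)) -> (not (2*pos > 1))))) and ((not (b != 15)) -> (not (2*b > 8)))
Before skip: (b != 15 -> ((2*y = 2 -> (not (2*pos > -2))) and ((not (2*y = 2)) -> (not (2*pos > 1))))) and ((not (b != 15)) -> (not (2*b > 8)))
Answer: WP = (b != 15 -> ((2*y = 2 -> (not (2*pos > -2))) and ((not (2*y = 2)) -> (not (2*pos > 1))))) and ((not (b != 15)) -> (not (2*b > 8)))


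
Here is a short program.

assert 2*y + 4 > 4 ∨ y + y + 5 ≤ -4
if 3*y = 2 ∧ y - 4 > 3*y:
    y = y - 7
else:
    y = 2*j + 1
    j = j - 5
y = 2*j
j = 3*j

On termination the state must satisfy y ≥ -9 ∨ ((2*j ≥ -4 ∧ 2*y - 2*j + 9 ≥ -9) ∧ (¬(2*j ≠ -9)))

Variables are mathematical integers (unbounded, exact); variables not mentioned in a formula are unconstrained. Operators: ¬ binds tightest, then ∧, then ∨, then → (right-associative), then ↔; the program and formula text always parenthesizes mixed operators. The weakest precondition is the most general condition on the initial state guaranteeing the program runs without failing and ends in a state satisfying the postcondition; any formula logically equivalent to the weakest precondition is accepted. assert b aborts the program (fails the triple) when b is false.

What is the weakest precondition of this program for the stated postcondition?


Working backward. After the program, the postcondition y ≥ -9 ∨ ((2*j ≥ -4 ∧ 2*y - 2*j + 9 ≥ -9) ∧ (¬(2*j ≠ -9))) must hold; in canonical form it is y ≥ -9 ∨ (2*j ≥ -4 ∧ 2*y ≥ 2*j - 18 ∧ (¬(2*j ≠ -9))).
Before j := 3*j: y ≥ -9 ∨ (6*j ≥ -4 ∧ 2*y ≥ 6*j - 18 ∧ (¬(6*j ≠ -9)))
Before y := 2*j: 2*j ≥ -9 ∨ (6*j ≥ -4 ∧ 2*j ≤ 18 ∧ (¬(6*j ≠ -9)))
Then branch requires 2*j ≥ -9 ∨ (6*j ≥ -4 ∧ 2*j ≤ 18 ∧ (¬(6*j ≠ -9))); else branch requires 2*j ≥ 1 ∨ (6*j ≥ 26 ∧ 2*j ≤ 28 ∧ (¬(6*j ≠ 21))).
Before the if: ((3*y = 2 ∧ 2*y < -4) → (2*j ≥ -9 ∨ (6*j ≥ -4 ∧ 2*j ≤ 18 ∧ (¬(6*j ≠ -9))))) ∧ ((¬(3*y = 2 ∧ 2*y < -4)) → (2*j ≥ 1 ∨ (6*j ≥ 26 ∧ 2*j ≤ 28 ∧ (¬(6*j ≠ 21)))))
Before assert 2*y + 4 > 4 ∨ y + y + 5 ≤ -4: (2*y > 0 ∨ 2*y ≤ -9) ∧ ((3*y = 2 ∧ 2*y < -4) → (2*j ≥ -9 ∨ (6*j ≥ -4 ∧ 2*j ≤ 18 ∧ (¬(6*j ≠ -9))))) ∧ ((¬(3*y = 2 ∧ 2*y < -4)) → (2*j ≥ 1 ∨ (6*j ≥ 26 ∧ 2*j ≤ 28 ∧ (¬(6*j ≠ 21)))))
Answer: WP = (2*y > 0 ∨ 2*y ≤ -9) ∧ ((3*y = 2 ∧ 2*y < -4) → (2*j ≥ -9 ∨ (6*j ≥ -4 ∧ 2*j ≤ 18 ∧ (¬(6*j ≠ -9))))) ∧ ((¬(3*y = 2 ∧ 2*y < -4)) → (2*j ≥ 1 ∨ (6*j ≥ 26 ∧ 2*j ≤ 28 ∧ (¬(6*j ≠ 21)))))


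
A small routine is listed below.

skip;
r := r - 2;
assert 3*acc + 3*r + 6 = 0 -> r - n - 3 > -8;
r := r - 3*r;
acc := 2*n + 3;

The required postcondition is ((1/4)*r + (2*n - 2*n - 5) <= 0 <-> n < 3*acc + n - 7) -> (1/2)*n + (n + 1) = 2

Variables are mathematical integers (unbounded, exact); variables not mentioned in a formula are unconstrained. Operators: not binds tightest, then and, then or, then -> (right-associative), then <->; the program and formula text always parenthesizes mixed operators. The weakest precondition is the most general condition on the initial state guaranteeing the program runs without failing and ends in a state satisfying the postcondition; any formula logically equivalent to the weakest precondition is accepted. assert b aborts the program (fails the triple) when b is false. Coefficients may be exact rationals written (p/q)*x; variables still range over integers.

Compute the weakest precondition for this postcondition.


Working backward. After the program, the postcondition ((1/4)*r + (2*n - 2*n - 5) <= 0 <-> n < 3*acc + n - 7) -> (1/2)*n + (n + 1) = 2 must hold; in canonical form it is ((1/4)*r <= 5 <-> 3*acc > 7) -> (3/2)*n = 1.
Before acc := 2*n + 3: ((1/4)*r <= 5 <-> 6*n > -2) -> (3/2)*n = 1
Before r := r - 3*r: ((1/2)*r >= -5 <-> 6*n > -2) -> (3/2)*n = 1
Before assert 3*acc + 3*r + 6 = 0 -> r - n - 3 > -8: (3*acc + 3*r = -6 -> r > n - 5) and (((1/2)*r >= -5 <-> 6*n > -2) -> (3/2)*n = 1)
Before r := r - 2: (3*acc + 3*r = 0 -> r > n - 3) and (((1/2)*r >= -4 <-> 6*n > -2) -> (3/2)*n = 1)
Before skip: (3*acc + 3*r = 0 -> r > n - 3) and (((1/2)*r >= -4 <-> 6*n > -2) -> (3/2)*n = 1)
Answer: WP = (3*acc + 3*r = 0 -> r > n - 3) and (((1/2)*r >= -4 <-> 6*n > -2) -> (3/2)*n = 1)


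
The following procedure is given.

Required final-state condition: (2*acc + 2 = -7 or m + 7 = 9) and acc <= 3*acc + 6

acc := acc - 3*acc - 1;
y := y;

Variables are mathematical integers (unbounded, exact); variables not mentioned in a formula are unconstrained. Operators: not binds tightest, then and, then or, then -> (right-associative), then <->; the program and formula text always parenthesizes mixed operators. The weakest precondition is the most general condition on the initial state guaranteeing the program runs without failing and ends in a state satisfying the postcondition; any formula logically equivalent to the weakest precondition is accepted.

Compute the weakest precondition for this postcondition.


Working backward. After the program, the postcondition (2*acc + 2 = -7 or m + 7 = 9) and acc <= 3*acc + 6 must hold; in canonical form it is (2*acc = -9 or m = 2) and 2*acc >= -6.
Before y := y: (2*acc = -9 or m = 2) and 2*acc >= -6
Before acc := acc - 3*acc - 1: (4*acc = 7 or m = 2) and 4*acc <= 4
Answer: WP = (4*acc = 7 or m = 2) and 4*acc <= 4


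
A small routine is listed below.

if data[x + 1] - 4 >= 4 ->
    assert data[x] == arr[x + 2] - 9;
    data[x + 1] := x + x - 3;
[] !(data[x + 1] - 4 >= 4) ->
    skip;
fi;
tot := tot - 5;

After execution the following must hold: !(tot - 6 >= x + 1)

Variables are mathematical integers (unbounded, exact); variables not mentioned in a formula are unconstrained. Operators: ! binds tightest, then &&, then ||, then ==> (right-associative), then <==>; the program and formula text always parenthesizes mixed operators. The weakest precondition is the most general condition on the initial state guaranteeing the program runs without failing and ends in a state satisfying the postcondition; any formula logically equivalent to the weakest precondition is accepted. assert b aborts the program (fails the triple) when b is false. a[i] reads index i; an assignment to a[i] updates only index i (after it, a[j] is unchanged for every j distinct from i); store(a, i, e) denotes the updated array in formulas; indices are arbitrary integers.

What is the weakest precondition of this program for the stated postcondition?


Working backward. After the program, the postcondition !(tot - 6 >= x + 1) must hold; in canonical form it is !(tot >= x + 7).
Before tot := tot - 5: !(tot >= x + 12)
Then branch requires data[x] == arr[x + 2] - 9 && (!(tot >= x + 12)); else branch requires !(tot >= x + 12).
Before the if: (data[x + 1] >= 8 ==> (data[x] == arr[x + 2] - 9 && (!(tot >= x + 12)))) && ((!(data[x + 1] >= 8)) ==> (!(tot >= x + 12)))
Answer: WP = (data[x + 1] >= 8 ==> (data[x] == arr[x + 2] - 9 && (!(tot >= x + 12)))) && ((!(data[x + 1] >= 8)) ==> (!(tot >= x + 12)))


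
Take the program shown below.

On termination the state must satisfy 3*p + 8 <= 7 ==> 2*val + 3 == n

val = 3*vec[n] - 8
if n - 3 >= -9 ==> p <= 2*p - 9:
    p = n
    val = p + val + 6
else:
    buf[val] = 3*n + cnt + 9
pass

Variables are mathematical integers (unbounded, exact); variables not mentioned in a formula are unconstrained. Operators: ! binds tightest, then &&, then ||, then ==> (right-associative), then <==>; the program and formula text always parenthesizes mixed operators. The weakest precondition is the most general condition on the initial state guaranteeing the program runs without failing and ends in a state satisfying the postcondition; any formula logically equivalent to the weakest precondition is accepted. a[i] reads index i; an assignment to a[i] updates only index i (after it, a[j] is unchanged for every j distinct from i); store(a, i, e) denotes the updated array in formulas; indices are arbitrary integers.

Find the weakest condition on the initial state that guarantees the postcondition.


Working backward. After the program, the postcondition 3*p + 8 <= 7 ==> 2*val + 3 == n must hold; in canonical form it is 3*p <= -1 ==> 2*val == n - 3.
Before skip: 3*p <= -1 ==> 2*val == n - 3
Then branch requires 3*n <= -1 ==> n + 2*val == -15; else branch requires 3*p <= -1 ==> 2*val == n - 3.
Before the if: ((n >= -6 ==> p >= 9) ==> (3*n <= -1 ==> n + 2*val == -15)) && ((!(n >= -6 ==> p >= 9)) ==> (3*p <= -1 ==> 2*val == n - 3))
Before val := 3*vec[n] - 8: ((n >= -6 ==> p >= 9) ==> (3*n <= -1 ==> 6*vec[n] + n == 1)) && ((!(n >= -6 ==> p >= 9)) ==> (3*p <= -1 ==> 6*vec[n] == n + 13))
Answer: WP = ((n >= -6 ==> p >= 9) ==> (3*n <= -1 ==> 6*vec[n] + n == 1)) && ((!(n >= -6 ==> p >= 9)) ==> (3*p <= -1 ==> 6*vec[n] == n + 13))


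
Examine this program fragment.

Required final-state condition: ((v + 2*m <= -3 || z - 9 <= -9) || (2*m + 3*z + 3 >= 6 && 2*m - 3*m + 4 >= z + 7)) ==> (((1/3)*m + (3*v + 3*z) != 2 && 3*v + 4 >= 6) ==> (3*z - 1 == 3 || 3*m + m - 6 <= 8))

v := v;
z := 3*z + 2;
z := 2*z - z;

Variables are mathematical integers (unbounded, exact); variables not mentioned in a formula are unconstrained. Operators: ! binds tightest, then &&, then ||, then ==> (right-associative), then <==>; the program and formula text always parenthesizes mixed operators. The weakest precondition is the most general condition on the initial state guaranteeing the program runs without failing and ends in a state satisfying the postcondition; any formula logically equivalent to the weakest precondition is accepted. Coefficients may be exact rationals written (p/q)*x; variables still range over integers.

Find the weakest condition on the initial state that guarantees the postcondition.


Working backward. After the program, the postcondition ((v + 2*m <= -3 || z - 9 <= -9) || (2*m + 3*z + 3 >= 6 && 2*m - 3*m + 4 >= z + 7)) ==> (((1/3)*m + (3*v + 3*z) != 2 && 3*v + 4 >= 6) ==> (3*z - 1 == 3 || 3*m + m - 6 <= 8)) must hold; in canonical form it is (2*m + v <= -3 || z <= 0 || (2*m + 3*z >= 3 && m + z <= -3)) ==> (((1/3)*m + 3*v + 3*z != 2 && 3*v >= 2) ==> (3*z == 4 || 4*m <= 14)).
Before z := 2*z - z: (2*m + v <= -3 || z <= 0 || (2*m + 3*z >= 3 && m + z <= -3)) ==> (((1/3)*m + 3*v + 3*z != 2 && 3*v >= 2) ==> (3*z == 4 || 4*m <= 14))
Before z := 3*z + 2: (2*m + v <= -3 || 3*z <= -2 || (2*m + 9*z >= -3 && m + 3*z <= -5)) ==> (((1/3)*m + 3*v + 9*z != -4 && 3*v >= 2) ==> (9*z == -2 || 4*m <= 14))
Before v := v: (2*m + v <= -3 || 3*z <= -2 || (2*m + 9*z >= -3 && m + 3*z <= -5)) ==> (((1/3)*m + 3*v + 9*z != -4 && 3*v >= 2) ==> (9*z == -2 || 4*m <= 14))
Answer: WP = (2*m + v <= -3 || 3*z <= -2 || (2*m + 9*z >= -3 && m + 3*z <= -5)) ==> (((1/3)*m + 3*v + 9*z != -4 && 3*v >= 2) ==> (9*z == -2 || 4*m <= 14))


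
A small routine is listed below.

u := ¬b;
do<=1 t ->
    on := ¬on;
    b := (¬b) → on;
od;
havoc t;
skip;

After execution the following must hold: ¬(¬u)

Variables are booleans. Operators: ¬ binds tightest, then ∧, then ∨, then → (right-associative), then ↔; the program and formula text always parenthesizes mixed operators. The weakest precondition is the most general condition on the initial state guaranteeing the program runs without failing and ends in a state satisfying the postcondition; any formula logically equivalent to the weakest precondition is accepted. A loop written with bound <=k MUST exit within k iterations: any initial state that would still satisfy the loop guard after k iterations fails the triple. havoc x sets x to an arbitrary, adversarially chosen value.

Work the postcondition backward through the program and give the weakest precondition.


Working backward. After the program, the postcondition ¬(¬u) must hold; in canonical form it is u.
Before skip: u
Before havoc t: u
Before the loop (bound <=1), unroll the exhaustion recursion (WP_0 = exit-now case; WP_j = one more guarded iteration, up to j = 1):
  WP_0: (¬t) ∧ u
  WP_1: (t → ((¬t) ∧ u)) ∧ ((¬t) → u)
So before the loop: (t → ((¬t) ∧ u)) ∧ ((¬t) → u)
Before u := ¬b: (t → ((¬t) ∧ (¬b))) ∧ ((¬t) → (¬b))
Answer: WP = (t → ((¬t) ∧ (¬b))) ∧ ((¬t) → (¬b))


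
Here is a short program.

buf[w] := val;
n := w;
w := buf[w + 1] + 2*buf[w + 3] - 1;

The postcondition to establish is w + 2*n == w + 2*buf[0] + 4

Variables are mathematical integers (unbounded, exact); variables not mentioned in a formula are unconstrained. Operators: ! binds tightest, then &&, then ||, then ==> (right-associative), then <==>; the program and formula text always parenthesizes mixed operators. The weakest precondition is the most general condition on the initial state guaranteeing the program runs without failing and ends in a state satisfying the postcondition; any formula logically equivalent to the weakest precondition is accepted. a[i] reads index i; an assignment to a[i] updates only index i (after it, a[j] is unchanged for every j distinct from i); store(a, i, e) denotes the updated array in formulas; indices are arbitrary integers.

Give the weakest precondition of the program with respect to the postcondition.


Working backward. After the program, the postcondition w + 2*n == w + 2*buf[0] + 4 must hold; in canonical form it is 2*n == 2*buf[0] + 4.
Before w := buf[w + 1] + 2*buf[w + 3] - 1: 2*n == 2*buf[0] + 4
Before n := w: 2*w == 2*buf[0] + 4
Before buf[w] := val: 2*w == 2*store(buf, w, val)[0] + 4
Answer: WP = 2*w == 2*store(buf, w, val)[0] + 4


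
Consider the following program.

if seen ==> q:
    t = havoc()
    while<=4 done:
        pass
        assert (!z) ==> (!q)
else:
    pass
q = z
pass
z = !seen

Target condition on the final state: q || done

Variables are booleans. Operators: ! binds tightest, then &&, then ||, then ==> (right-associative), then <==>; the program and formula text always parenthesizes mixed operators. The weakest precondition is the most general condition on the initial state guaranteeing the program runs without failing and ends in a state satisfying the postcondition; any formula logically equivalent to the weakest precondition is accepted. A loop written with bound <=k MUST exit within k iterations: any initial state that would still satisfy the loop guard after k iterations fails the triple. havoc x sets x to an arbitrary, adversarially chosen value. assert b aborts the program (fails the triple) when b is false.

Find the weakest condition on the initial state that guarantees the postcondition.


Working backward. After the program, q || done must hold.
Before z := !seen: q || done
Before skip: q || done
Before q := z: z || done
Then branch requires (done ==> (((!z) ==> (!q)) && (done ==> (((!z) ==> (!q)) && (done ==> (((!z) ==> (!q)) && (done ==> (((!z) ==> (!q)) && (!done) && (z || done))) && ((!done) ==> (z || done)))) && ((!done) ==> (z || done)))) && ((!done) ==> (z || done)))) && ((!done) ==> (z || done)); else branch requires z || done.
Before the if: ((seen ==> q) ==> ((done ==> (((!z) ==> (!q)) && (done ==> (((!z) ==> (!q)) && (done ==> (((!z) ==> (!q)) && (done ==> (((!z) ==> (!q)) && (!done) && (z || done))) && ((!done) ==> (z || done)))) && ((!done) ==> (z || done)))) && ((!done) ==> (z || done)))) && ((!done) ==> (z || done)))) && ((!(seen ==> q)) ==> (z || done))
Answer: WP = ((seen ==> q) ==> ((done ==> (((!z) ==> (!q)) && (done ==> (((!z) ==> (!q)) && (done ==> (((!z) ==> (!q)) && (done ==> (((!z) ==> (!q)) && (!done) && (z || done))) && ((!done) ==> (z || done)))) && ((!done) ==> (z || done)))) && ((!done) ==> (z || done)))) && ((!done) ==> (z || done)))) && ((!(seen ==> q)) ==> (z || done))


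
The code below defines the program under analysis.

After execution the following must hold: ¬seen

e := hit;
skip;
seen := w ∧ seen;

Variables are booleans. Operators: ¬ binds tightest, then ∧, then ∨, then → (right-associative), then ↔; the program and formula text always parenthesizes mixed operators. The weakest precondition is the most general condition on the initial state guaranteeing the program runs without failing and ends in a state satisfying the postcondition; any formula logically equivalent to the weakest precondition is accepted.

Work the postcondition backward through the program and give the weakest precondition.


Working backward. After the program, ¬seen must hold.
Before seen := w ∧ seen: ¬(w ∧ seen)
Before skip: ¬(w ∧ seen)
Before e := hit: ¬(w ∧ seen)
Answer: WP = ¬(w ∧ seen)


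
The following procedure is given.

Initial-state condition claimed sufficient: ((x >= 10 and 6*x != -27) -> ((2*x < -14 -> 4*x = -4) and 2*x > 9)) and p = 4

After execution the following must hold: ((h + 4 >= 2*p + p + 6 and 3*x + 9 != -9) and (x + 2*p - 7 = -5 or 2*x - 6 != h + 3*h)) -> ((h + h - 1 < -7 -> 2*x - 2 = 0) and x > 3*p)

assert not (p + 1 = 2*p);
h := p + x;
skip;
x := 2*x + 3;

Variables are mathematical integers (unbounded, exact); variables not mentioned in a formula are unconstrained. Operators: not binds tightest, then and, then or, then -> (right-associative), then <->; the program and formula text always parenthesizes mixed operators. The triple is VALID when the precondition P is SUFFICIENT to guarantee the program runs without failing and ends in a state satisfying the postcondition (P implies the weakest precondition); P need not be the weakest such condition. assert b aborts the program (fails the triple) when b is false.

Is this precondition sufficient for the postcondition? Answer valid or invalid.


Working backward. After the program, the postcondition ((h + 4 >= 2*p + p + 6 and 3*x + 9 != -9) and (x + 2*p - 7 = -5 or 2*x - 6 != h + 3*h)) -> ((h + h - 1 < -7 -> 2*x - 2 = 0) and x > 3*p) must hold; in canonical form it is (h >= 3*p + 2 and 3*x != -18 and (2*p + x = 2 or 2*x != 4*h + 6)) -> ((2*h < -6 -> 2*x = 2) and x > 3*p).
Before x := 2*x + 3: (h >= 3*p + 2 and 6*x != -27 and (2*p + 2*x = -1 or 4*x != 4*h)) -> ((2*h < -6 -> 4*x = -4) and 2*x > 3*p - 3)
Before skip: (h >= 3*p + 2 and 6*x != -27 and (2*p + 2*x = -1 or 4*x != 4*h)) -> ((2*h < -6 -> 4*x = -4) and 2*x > 3*p - 3)
Before h := p + x: (x >= 2*p + 2 and 6*x != -27 and (2*p + 2*x = -1 or 4*p != 0)) -> ((2*p + 2*x < -6 -> 4*x = -4) and 2*x > 3*p - 3)
Before assert not (p + 1 = 2*p): (not (p = 1)) and ((x >= 2*p + 2 and 6*x != -27 and (2*p + 2*x = -1 or 4*p != 0)) -> ((2*p + 2*x < -6 -> 4*x = -4) and 2*x > 3*p - 3))
The weakest precondition is (not (p = 1)) and ((x >= 2*p + 2 and 6*x != -27 and (2*p + 2*x = -1 or 4*p != 0)) -> ((2*p + 2*x < -6 -> 4*x = -4) and 2*x > 3*p - 3)).
Check whether ((x >= 10 and 6*x != -27) -> ((2*x < -14 -> 4*x = -4) and 2*x > 9)) and p = 4 implies it.
Every state satisfying the precondition satisfies the weakest precondition: the implication holds.
Answer: valid


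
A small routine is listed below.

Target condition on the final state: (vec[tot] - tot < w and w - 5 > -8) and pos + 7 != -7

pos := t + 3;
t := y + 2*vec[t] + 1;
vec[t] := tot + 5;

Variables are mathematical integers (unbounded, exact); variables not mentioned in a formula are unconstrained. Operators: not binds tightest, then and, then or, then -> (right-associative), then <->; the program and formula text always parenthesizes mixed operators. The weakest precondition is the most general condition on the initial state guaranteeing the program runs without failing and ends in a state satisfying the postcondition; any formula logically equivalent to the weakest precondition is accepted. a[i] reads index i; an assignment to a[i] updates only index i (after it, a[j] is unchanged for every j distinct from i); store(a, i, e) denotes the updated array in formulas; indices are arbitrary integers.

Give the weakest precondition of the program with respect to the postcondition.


Working backward. After the program, the postcondition (vec[tot] - tot < w and w - 5 > -8) and pos + 7 != -7 must hold; in canonical form it is vec[tot] < tot + w and w > -3 and pos != -14.
Before vec[t] := tot + 5: store(vec, t, tot + 5)[tot] < tot + w and w > -3 and pos != -14
Before t := y + 2*vec[t] + 1: store(vec, 2*vec[t] + y + 1, tot + 5)[tot] < tot + w and w > -3 and pos != -14
Before pos := t + 3: store(vec, 2*vec[t] + y + 1, tot + 5)[tot] < tot + w and w > -3 and t != -17
Answer: WP = store(vec, 2*vec[t] + y + 1, tot + 5)[tot] < tot + w and w > -3 and t != -17


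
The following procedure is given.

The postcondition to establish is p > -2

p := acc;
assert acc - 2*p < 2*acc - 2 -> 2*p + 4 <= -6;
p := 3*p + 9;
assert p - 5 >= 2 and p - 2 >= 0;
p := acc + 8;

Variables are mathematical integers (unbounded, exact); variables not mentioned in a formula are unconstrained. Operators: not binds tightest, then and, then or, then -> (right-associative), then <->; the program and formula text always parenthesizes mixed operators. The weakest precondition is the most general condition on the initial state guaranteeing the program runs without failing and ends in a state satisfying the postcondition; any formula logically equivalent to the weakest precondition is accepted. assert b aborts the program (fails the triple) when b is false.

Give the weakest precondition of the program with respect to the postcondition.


Working backward. After the program, p > -2 must hold.
Before p := acc + 8: acc > -10
Before assert p - 5 >= 2 and p - 2 >= 0: p >= 7 and p >= 2 and acc > -10
Before p := 3*p + 9: 3*p >= -2 and 3*p >= -7 and acc > -10
Before assert acc - 2*p < 2*acc - 2 -> 2*p + 4 <= -6: (acc + 2*p > 2 -> 2*p <= -10) and 3*p >= -2 and 3*p >= -7 and acc > -10
Before p := acc: (3*acc > 2 -> 2*acc <= -10) and 3*acc >= -2 and 3*acc >= -7 and acc > -10
Answer: WP = (3*acc > 2 -> 2*acc <= -10) and 3*acc >= -2 and 3*acc >= -7 and acc > -10


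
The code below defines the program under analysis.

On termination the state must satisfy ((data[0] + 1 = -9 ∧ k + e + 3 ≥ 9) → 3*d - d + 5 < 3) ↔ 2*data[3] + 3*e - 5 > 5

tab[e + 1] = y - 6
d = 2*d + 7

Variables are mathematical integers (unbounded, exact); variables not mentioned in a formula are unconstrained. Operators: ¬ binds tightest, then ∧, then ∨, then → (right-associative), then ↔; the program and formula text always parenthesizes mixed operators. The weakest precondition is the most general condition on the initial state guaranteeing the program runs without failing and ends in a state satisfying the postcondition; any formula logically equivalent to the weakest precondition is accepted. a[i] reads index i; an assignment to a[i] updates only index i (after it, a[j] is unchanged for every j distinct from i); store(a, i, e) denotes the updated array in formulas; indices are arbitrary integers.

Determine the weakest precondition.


Working backward. After the program, the postcondition ((data[0] + 1 = -9 ∧ k + e + 3 ≥ 9) → 3*d - d + 5 < 3) ↔ 2*data[3] + 3*e - 5 > 5 must hold; in canonical form it is ((data[0] = -10 ∧ e + k ≥ 6) → 2*d < -2) ↔ 2*data[3] + 3*e > 10.
Before d := 2*d + 7: ((data[0] = -10 ∧ e + k ≥ 6) → 4*d < -16) ↔ 2*data[3] + 3*e > 10
Before tab[e + 1] := y - 6: ((data[0] = -10 ∧ e + k ≥ 6) → 4*d < -16) ↔ 2*data[3] + 3*e > 10
Answer: WP = ((data[0] = -10 ∧ e + k ≥ 6) → 4*d < -16) ↔ 2*data[3] + 3*e > 10


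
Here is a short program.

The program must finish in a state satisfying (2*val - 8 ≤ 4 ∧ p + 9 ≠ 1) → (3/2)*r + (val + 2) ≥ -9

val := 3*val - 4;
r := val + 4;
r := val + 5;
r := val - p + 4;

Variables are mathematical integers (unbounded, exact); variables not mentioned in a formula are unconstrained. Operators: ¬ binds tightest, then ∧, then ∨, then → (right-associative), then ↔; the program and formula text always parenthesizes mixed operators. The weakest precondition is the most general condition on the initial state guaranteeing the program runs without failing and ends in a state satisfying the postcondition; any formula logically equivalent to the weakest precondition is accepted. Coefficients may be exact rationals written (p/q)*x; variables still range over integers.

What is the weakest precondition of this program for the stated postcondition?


Working backward. After the program, the postcondition (2*val - 8 ≤ 4 ∧ p + 9 ≠ 1) → (3/2)*r + (val + 2) ≥ -9 must hold; in canonical form it is (2*val ≤ 12 ∧ p ≠ -8) → (3/2)*r + val ≥ -11.
Before r := val - p + 4: (2*val ≤ 12 ∧ p ≠ -8) → (5/2)*val ≥ (3/2)*p - 17
Before r := val + 5: (2*val ≤ 12 ∧ p ≠ -8) → (5/2)*val ≥ (3/2)*p - 17
Before r := val + 4: (2*val ≤ 12 ∧ p ≠ -8) → (5/2)*val ≥ (3/2)*p - 17
Before val := 3*val - 4: (6*val ≤ 20 ∧ p ≠ -8) → (15/2)*val ≥ (3/2)*p - 7
Answer: WP = (6*val ≤ 20 ∧ p ≠ -8) → (15/2)*val ≥ (3/2)*p - 7


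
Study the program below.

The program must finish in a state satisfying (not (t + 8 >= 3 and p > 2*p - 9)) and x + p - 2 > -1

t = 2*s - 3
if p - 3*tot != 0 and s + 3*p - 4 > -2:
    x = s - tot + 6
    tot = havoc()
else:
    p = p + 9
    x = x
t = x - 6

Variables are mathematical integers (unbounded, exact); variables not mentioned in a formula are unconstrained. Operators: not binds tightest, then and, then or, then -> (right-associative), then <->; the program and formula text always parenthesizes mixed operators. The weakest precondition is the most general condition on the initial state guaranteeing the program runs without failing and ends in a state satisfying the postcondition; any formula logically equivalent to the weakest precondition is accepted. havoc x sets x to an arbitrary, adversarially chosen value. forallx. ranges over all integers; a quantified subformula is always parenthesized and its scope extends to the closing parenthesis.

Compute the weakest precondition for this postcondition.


Working backward. After the program, the postcondition (not (t + 8 >= 3 and p > 2*p - 9)) and x + p - 2 > -1 must hold; in canonical form it is (not (t >= -5 and p < 9)) and p + x > 1.
Before t := x - 6: (not (x >= 1 and p < 9)) and p + x > 1
Then branch requires (not (s >= tot - 5 and p < 9)) and p + s > tot - 5; else branch requires (not (x >= 1 and p < 0)) and p + x > -8.
Before the if: ((p != 3*tot and 3*p + s > 2) -> ((not (s >= tot - 5 and p < 9)) and p + s > tot - 5)) and ((not (p != 3*tot and 3*p + s > 2)) -> ((not (x >= 1 and p < 0)) and p + x > -8))
Before t := 2*s - 3: ((p != 3*tot and 3*p + s > 2) -> ((not (s >= tot - 5 and p < 9)) and p + s > tot - 5)) and ((not (p != 3*tot and 3*p + s > 2)) -> ((not (x >= 1 and p < 0)) and p + x > -8))
Answer: WP = ((p != 3*tot and 3*p + s > 2) -> ((not (s >= tot - 5 and p < 9)) and p + s > tot - 5)) and ((not (p != 3*tot and 3*p + s > 2)) -> ((not (x >= 1 and p < 0)) and p + x > -8))


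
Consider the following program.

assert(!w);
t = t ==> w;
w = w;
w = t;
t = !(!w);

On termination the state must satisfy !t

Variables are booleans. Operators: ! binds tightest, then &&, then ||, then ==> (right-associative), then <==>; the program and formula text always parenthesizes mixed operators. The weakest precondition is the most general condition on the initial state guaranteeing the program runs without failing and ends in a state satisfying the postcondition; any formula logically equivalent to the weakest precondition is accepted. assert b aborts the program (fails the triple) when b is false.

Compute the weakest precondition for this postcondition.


Working backward. After the program, !t must hold.
Before t := !(!w): !w
Before w := t: !t
Before w := w: !t
Before t := t ==> w: !(t ==> w)
Before assert !w: (!w) && (!(t ==> w))
Answer: WP = (!w) && (!(t ==> w))


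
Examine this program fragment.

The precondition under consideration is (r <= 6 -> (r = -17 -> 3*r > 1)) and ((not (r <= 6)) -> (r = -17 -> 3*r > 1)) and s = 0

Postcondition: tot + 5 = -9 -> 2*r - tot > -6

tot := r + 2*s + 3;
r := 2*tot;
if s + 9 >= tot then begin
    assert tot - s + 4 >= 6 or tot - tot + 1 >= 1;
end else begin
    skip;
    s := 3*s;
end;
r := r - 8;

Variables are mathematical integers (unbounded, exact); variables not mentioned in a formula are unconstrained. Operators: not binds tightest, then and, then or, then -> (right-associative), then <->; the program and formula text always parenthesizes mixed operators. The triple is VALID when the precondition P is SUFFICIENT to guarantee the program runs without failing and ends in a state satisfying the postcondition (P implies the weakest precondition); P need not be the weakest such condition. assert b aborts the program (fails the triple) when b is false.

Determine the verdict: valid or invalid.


Working backward. After the program, the postcondition tot + 5 = -9 -> 2*r - tot > -6 must hold; in canonical form it is tot = -14 -> 2*r > tot - 6.
Before r := r - 8: tot = -14 -> 2*r > tot + 10
Then branch requires tot = -14 -> 2*r > tot + 10; else branch requires tot = -14 -> 2*r > tot + 10.
Before the if: (s >= tot - 9 -> (tot = -14 -> 2*r > tot + 10)) and ((not (s >= tot - 9)) -> (tot = -14 -> 2*r > tot + 10))
Before r := 2*tot: (s >= tot - 9 -> (tot = -14 -> 3*tot > 10)) and ((not (s >= tot - 9)) -> (tot = -14 -> 3*tot > 10))
Before tot := r + 2*s + 3: (r + s <= 6 -> (r + 2*s = -17 -> 3*r + 6*s > 1)) and ((not (r + s <= 6)) -> (r + 2*s = -17 -> 3*r + 6*s > 1))
The weakest precondition is (r + s <= 6 -> (r + 2*s = -17 -> 3*r + 6*s > 1)) and ((not (r + s <= 6)) -> (r + 2*s = -17 -> 3*r + 6*s > 1)).
Check whether (r <= 6 -> (r = -17 -> 3*r > 1)) and ((not (r <= 6)) -> (r = -17 -> 3*r > 1)) and s = 0 implies it.
Every state satisfying the precondition satisfies the weakest precondition: the implication holds.
Answer: valid


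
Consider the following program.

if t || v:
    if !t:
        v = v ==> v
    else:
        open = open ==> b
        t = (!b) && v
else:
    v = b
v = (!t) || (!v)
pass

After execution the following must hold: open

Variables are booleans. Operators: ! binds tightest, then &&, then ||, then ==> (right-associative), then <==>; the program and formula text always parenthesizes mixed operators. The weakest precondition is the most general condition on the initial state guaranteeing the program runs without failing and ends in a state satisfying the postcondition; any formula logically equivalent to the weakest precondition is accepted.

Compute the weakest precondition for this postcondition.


Working backward. After the program, open must hold.
Before skip: open
Before v := (!t) || (!v): open
Then branch requires ((!t) ==> open) && (t ==> (open ==> b)); else branch requires open.
Before the if: ((t || v) ==> (((!t) ==> open) && (t ==> (open ==> b)))) && ((!(t || v)) ==> open)
Answer: WP = ((t || v) ==> (((!t) ==> open) && (t ==> (open ==> b)))) && ((!(t || v)) ==> open)


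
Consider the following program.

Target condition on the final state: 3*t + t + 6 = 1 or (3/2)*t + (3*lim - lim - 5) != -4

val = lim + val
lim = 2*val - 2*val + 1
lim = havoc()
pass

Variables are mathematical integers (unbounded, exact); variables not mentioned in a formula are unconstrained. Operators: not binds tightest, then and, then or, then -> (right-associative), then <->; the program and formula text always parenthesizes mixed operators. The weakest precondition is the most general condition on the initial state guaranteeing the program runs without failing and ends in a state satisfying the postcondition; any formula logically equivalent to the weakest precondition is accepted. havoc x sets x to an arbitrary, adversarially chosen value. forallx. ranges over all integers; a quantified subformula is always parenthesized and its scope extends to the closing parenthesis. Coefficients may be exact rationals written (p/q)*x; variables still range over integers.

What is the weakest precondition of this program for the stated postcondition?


Working backward. After the program, the postcondition 3*t + t + 6 = 1 or (3/2)*t + (3*lim - lim - 5) != -4 must hold; in canonical form it is 4*t = -5 or 2*lim + (3/2)*t != 1.
Before skip: 4*t = -5 or 2*lim + (3/2)*t != 1
Before havoc lim: forall lim_1. (4*t = -5 or 2*lim_1 + (3/2)*t != 1)
Before lim := 2*val - 2*val + 1: forall lim_1. (4*t = -5 or 2*lim_1 + (3/2)*t != 1)
Before val := lim + val: forall lim_1. (4*t = -5 or 2*lim_1 + (3/2)*t != 1)
Answer: WP = forall lim_1. (4*t = -5 or 2*lim_1 + (3/2)*t != 1)


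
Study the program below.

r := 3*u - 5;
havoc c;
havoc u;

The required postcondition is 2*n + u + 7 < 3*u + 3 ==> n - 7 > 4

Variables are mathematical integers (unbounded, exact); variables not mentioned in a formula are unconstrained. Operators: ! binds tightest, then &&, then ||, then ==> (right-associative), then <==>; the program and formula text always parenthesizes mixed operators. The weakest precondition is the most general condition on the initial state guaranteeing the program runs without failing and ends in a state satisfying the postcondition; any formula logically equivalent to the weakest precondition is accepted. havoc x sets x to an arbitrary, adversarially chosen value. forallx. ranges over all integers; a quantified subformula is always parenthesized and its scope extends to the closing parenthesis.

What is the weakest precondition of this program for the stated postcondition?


Working backward. After the program, the postcondition 2*n + u + 7 < 3*u + 3 ==> n - 7 > 4 must hold; in canonical form it is 2*n < 2*u - 4 ==> n > 11.
Before havoc u: forall u_1. (2*n < 2*u_1 - 4 ==> n > 11)
Before havoc c: forall u_1. (2*n < 2*u_1 - 4 ==> n > 11)
Before r := 3*u - 5: forall u_1. (2*n < 2*u_1 - 4 ==> n > 11)
Answer: WP = forall u_1. (2*n < 2*u_1 - 4 ==> n > 11)


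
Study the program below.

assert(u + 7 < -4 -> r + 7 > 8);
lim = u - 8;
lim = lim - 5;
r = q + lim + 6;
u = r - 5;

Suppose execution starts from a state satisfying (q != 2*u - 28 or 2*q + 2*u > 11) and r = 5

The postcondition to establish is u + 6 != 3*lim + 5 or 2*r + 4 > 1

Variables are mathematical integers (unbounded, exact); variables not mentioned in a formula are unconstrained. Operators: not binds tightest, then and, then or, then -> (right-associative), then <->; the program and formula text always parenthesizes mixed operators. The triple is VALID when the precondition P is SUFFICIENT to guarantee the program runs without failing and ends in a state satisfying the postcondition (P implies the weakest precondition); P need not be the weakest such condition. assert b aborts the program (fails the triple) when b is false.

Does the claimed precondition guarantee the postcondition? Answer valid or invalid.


Working backward. After the program, the postcondition u + 6 != 3*lim + 5 or 2*r + 4 > 1 must hold; in canonical form it is u != 3*lim - 1 or 2*r > -3.
Before u := r - 5: r != 3*lim + 4 or 2*r > -3
Before r := q + lim + 6: q != 2*lim - 2 or 2*lim + 2*q > -15
Before lim := lim - 5: q != 2*lim - 12 or 2*lim + 2*q > -5
Before lim := u - 8: q != 2*u - 28 or 2*q + 2*u > 11
Before assert u + 7 < -4 -> r + 7 > 8: (u < -11 -> r > 1) and (q != 2*u - 28 or 2*q + 2*u > 11)
The weakest precondition is (u < -11 -> r > 1) and (q != 2*u - 28 or 2*q + 2*u > 11).
Check whether (q != 2*u - 28 or 2*q + 2*u > 11) and r = 5 implies it.
Every state satisfying the precondition satisfies the weakest precondition: the implication holds.
Answer: valid
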